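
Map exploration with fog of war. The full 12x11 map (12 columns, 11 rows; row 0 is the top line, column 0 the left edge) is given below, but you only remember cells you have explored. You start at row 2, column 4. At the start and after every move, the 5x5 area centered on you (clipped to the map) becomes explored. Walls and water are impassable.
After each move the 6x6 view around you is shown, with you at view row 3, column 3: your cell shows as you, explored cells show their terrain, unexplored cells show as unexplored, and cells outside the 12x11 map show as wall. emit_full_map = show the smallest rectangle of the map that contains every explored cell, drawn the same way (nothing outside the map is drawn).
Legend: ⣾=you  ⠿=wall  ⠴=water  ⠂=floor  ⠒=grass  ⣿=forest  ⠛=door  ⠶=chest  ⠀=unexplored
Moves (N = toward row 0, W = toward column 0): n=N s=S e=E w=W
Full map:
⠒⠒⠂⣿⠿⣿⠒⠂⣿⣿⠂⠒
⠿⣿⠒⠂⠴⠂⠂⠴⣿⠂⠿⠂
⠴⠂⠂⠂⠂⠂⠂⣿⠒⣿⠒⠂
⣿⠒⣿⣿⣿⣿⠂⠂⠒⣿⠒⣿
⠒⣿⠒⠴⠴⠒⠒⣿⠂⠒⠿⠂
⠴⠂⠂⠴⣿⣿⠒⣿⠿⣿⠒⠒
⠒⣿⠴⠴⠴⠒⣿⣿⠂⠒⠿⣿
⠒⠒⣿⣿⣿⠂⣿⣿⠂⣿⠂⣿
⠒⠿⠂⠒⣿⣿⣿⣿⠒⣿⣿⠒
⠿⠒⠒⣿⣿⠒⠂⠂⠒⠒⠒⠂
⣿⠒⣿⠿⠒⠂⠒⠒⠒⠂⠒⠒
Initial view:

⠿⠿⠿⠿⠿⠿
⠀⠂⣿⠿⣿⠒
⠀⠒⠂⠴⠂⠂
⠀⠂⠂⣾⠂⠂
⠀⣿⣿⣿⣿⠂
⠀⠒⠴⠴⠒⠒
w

⠿⠿⠿⠿⠿⠿
⠀⠒⠂⣿⠿⣿
⠀⣿⠒⠂⠴⠂
⠀⠂⠂⣾⠂⠂
⠀⠒⣿⣿⣿⣿
⠀⣿⠒⠴⠴⠒

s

⠀⠒⠂⣿⠿⣿
⠀⣿⠒⠂⠴⠂
⠀⠂⠂⠂⠂⠂
⠀⠒⣿⣾⣿⣿
⠀⣿⠒⠴⠴⠒
⠀⠂⠂⠴⣿⣿

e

⠒⠂⣿⠿⣿⠒
⣿⠒⠂⠴⠂⠂
⠂⠂⠂⠂⠂⠂
⠒⣿⣿⣾⣿⠂
⣿⠒⠴⠴⠒⠒
⠂⠂⠴⣿⣿⠒

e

⠂⣿⠿⣿⠒⠀
⠒⠂⠴⠂⠂⠴
⠂⠂⠂⠂⠂⣿
⣿⣿⣿⣾⠂⠂
⠒⠴⠴⠒⠒⣿
⠂⠴⣿⣿⠒⣿

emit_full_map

⠒⠂⣿⠿⣿⠒⠀
⣿⠒⠂⠴⠂⠂⠴
⠂⠂⠂⠂⠂⠂⣿
⠒⣿⣿⣿⣾⠂⠂
⣿⠒⠴⠴⠒⠒⣿
⠂⠂⠴⣿⣿⠒⣿

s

⠒⠂⠴⠂⠂⠴
⠂⠂⠂⠂⠂⣿
⣿⣿⣿⣿⠂⠂
⠒⠴⠴⣾⠒⣿
⠂⠴⣿⣿⠒⣿
⠀⠴⠴⠒⣿⣿

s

⠂⠂⠂⠂⠂⣿
⣿⣿⣿⣿⠂⠂
⠒⠴⠴⠒⠒⣿
⠂⠴⣿⣾⠒⣿
⠀⠴⠴⠒⣿⣿
⠀⣿⣿⠂⣿⣿

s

⣿⣿⣿⣿⠂⠂
⠒⠴⠴⠒⠒⣿
⠂⠴⣿⣿⠒⣿
⠀⠴⠴⣾⣿⣿
⠀⣿⣿⠂⣿⣿
⠀⠒⣿⣿⣿⣿

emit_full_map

⠒⠂⣿⠿⣿⠒⠀
⣿⠒⠂⠴⠂⠂⠴
⠂⠂⠂⠂⠂⠂⣿
⠒⣿⣿⣿⣿⠂⠂
⣿⠒⠴⠴⠒⠒⣿
⠂⠂⠴⣿⣿⠒⣿
⠀⠀⠴⠴⣾⣿⣿
⠀⠀⣿⣿⠂⣿⣿
⠀⠀⠒⣿⣿⣿⣿


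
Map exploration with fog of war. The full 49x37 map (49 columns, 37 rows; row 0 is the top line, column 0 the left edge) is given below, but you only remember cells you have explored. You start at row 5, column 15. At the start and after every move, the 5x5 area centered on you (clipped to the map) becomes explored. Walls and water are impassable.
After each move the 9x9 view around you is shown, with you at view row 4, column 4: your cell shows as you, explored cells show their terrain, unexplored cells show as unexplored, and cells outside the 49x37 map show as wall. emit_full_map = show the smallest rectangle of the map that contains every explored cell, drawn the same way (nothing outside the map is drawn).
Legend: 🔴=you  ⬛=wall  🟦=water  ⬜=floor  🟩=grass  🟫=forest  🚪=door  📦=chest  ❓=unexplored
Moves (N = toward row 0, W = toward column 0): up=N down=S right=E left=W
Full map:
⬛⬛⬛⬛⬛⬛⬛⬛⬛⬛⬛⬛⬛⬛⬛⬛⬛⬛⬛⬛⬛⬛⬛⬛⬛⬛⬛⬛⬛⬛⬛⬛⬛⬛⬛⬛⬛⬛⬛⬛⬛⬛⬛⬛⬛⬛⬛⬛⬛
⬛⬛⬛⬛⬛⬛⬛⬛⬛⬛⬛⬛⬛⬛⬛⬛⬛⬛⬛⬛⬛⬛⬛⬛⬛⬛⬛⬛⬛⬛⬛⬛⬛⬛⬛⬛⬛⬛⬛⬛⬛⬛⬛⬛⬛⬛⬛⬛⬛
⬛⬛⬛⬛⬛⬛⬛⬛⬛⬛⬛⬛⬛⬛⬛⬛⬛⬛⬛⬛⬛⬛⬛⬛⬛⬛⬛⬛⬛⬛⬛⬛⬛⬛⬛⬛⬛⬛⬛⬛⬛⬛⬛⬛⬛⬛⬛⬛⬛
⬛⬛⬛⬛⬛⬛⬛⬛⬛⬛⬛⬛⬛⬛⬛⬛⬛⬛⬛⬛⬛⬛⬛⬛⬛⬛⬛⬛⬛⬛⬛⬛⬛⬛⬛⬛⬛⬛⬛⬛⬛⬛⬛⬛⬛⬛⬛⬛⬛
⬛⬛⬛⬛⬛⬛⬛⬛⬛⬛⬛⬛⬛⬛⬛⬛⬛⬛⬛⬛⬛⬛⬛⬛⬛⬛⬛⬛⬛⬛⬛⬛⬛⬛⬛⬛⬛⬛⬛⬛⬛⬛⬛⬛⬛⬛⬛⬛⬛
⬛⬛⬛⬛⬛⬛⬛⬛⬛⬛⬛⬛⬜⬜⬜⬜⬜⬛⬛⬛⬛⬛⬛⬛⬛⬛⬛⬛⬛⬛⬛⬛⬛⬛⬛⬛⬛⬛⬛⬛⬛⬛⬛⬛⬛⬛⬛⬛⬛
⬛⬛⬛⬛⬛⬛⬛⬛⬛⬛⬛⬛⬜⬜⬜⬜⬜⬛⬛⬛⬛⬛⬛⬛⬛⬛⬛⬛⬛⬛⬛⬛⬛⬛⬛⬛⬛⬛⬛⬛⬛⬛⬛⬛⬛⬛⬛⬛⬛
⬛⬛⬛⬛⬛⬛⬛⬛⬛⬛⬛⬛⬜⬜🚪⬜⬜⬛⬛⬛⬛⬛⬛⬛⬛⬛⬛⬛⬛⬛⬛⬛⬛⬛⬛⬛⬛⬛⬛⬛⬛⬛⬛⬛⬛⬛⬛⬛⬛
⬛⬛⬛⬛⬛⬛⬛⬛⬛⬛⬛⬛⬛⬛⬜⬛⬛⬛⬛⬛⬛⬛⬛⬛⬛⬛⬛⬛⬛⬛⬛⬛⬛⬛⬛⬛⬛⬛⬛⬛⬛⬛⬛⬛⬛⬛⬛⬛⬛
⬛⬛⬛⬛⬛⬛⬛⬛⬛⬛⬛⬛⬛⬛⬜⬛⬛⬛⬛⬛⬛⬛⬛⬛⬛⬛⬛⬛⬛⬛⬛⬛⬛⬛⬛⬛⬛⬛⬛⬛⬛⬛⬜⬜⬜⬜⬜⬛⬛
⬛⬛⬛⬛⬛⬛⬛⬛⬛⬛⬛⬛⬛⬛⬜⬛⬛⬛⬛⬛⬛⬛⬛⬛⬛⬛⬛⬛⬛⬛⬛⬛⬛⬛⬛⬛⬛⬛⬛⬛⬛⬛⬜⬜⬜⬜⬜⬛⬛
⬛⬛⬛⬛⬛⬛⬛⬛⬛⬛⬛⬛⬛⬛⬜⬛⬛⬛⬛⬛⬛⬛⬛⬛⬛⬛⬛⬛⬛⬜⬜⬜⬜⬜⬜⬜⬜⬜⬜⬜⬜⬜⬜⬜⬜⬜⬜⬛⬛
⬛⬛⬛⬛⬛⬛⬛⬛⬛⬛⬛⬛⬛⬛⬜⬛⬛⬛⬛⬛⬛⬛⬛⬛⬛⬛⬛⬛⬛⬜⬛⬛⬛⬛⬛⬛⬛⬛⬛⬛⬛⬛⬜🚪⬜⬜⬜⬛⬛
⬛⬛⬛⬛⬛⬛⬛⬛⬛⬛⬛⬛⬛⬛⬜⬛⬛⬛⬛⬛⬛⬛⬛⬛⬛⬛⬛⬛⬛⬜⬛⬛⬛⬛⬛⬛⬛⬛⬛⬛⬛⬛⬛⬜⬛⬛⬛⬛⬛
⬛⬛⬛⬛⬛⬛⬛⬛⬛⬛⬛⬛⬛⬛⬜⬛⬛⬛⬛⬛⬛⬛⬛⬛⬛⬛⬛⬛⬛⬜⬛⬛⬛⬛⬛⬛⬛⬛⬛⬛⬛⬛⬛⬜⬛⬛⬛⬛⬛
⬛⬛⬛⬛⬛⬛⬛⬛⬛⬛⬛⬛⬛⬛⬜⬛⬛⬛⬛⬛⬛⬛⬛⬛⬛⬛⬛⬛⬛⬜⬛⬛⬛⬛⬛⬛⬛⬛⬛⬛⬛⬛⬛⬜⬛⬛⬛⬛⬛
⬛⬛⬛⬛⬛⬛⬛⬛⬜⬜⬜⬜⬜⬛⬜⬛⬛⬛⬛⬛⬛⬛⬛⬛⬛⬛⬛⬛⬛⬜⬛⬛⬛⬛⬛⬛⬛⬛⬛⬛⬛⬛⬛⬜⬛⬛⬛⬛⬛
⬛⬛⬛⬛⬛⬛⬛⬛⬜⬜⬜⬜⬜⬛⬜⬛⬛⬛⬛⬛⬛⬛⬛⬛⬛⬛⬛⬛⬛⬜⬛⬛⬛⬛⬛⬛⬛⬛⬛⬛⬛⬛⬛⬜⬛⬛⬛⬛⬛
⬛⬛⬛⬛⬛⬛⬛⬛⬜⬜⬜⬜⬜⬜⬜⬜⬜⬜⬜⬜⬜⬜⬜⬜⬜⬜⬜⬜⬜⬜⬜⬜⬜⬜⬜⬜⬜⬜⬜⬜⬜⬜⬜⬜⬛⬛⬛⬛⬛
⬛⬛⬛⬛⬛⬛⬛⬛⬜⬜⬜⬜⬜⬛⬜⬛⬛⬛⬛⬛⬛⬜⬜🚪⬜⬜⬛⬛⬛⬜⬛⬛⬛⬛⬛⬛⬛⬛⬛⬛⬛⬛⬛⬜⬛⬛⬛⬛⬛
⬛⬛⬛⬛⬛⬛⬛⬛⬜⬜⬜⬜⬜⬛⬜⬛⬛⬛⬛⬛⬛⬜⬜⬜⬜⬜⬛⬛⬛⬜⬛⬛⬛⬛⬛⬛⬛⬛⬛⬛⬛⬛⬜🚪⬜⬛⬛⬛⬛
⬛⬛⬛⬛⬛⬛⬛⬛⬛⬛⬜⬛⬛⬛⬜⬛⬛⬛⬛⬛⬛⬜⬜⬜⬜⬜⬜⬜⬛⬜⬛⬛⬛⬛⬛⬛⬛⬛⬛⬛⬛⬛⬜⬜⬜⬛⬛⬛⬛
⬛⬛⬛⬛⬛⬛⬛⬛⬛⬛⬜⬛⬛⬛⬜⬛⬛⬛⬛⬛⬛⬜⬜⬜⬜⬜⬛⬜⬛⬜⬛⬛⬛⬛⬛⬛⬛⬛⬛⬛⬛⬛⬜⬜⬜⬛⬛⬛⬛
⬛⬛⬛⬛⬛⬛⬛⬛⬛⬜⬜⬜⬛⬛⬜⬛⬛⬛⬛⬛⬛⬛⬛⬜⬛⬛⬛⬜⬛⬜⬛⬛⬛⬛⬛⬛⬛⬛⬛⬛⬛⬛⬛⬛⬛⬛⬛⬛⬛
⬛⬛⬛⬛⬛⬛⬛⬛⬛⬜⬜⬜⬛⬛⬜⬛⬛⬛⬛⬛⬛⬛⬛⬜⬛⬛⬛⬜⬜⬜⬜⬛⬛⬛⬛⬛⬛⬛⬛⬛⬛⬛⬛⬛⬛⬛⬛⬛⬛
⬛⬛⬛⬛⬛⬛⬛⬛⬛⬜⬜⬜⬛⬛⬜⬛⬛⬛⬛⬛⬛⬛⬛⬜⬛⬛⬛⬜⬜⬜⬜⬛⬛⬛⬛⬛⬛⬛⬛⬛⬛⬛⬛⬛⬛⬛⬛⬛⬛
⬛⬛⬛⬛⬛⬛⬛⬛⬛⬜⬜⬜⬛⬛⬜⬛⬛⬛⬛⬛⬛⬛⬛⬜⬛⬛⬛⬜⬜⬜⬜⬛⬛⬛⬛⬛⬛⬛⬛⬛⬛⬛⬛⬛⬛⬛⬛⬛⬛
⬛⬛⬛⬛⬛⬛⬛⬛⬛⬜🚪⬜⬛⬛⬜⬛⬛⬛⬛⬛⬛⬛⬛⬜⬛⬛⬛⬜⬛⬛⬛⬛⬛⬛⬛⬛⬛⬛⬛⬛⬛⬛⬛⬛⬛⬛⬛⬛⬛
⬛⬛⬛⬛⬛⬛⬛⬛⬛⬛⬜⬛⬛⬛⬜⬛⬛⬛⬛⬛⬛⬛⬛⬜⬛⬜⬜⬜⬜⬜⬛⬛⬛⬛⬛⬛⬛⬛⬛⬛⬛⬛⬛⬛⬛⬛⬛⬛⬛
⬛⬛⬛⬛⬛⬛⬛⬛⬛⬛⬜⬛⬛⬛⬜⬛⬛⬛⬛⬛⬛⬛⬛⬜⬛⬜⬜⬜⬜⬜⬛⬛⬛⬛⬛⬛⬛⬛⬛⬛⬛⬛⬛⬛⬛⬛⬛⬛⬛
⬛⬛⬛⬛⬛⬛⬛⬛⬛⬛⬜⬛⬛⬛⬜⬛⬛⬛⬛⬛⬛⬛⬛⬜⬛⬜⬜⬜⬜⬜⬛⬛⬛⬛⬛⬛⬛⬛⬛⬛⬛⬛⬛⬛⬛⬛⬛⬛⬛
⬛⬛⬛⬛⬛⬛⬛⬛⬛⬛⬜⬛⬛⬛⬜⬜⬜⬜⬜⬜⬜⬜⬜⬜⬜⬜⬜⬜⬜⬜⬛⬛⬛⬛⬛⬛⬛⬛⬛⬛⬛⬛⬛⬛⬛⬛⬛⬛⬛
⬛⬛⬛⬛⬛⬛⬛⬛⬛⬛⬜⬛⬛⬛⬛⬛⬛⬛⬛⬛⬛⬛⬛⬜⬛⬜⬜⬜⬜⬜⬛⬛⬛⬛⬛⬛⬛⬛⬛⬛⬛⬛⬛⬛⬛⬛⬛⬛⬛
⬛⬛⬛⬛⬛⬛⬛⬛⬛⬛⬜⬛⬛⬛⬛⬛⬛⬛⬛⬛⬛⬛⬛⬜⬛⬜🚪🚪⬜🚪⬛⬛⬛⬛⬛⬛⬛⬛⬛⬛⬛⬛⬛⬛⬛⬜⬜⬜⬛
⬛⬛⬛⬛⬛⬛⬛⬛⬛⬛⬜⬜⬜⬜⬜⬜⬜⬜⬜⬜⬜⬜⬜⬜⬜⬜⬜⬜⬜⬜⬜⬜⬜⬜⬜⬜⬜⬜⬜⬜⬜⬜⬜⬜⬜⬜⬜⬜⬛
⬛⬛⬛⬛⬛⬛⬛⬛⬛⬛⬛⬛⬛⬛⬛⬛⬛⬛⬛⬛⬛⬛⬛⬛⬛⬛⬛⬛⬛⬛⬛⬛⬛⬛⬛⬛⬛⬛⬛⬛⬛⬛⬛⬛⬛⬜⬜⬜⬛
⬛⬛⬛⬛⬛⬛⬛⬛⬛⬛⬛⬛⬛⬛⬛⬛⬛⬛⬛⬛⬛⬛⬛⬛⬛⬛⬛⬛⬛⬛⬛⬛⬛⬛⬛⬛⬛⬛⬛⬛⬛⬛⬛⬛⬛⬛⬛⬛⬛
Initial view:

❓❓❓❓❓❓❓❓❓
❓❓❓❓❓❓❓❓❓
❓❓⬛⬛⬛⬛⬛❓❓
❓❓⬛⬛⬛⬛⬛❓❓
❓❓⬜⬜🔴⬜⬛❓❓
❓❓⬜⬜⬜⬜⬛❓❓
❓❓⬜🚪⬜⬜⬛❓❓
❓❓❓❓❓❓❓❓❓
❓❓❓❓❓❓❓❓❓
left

❓❓❓❓❓❓❓❓❓
❓❓❓❓❓❓❓❓❓
❓❓⬛⬛⬛⬛⬛⬛❓
❓❓⬛⬛⬛⬛⬛⬛❓
❓❓⬜⬜🔴⬜⬜⬛❓
❓❓⬜⬜⬜⬜⬜⬛❓
❓❓⬜⬜🚪⬜⬜⬛❓
❓❓❓❓❓❓❓❓❓
❓❓❓❓❓❓❓❓❓

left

❓❓❓❓❓❓❓❓❓
❓❓❓❓❓❓❓❓❓
❓❓⬛⬛⬛⬛⬛⬛⬛
❓❓⬛⬛⬛⬛⬛⬛⬛
❓❓⬛⬜🔴⬜⬜⬜⬛
❓❓⬛⬜⬜⬜⬜⬜⬛
❓❓⬛⬜⬜🚪⬜⬜⬛
❓❓❓❓❓❓❓❓❓
❓❓❓❓❓❓❓❓❓

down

❓❓❓❓❓❓❓❓❓
❓❓⬛⬛⬛⬛⬛⬛⬛
❓❓⬛⬛⬛⬛⬛⬛⬛
❓❓⬛⬜⬜⬜⬜⬜⬛
❓❓⬛⬜🔴⬜⬜⬜⬛
❓❓⬛⬜⬜🚪⬜⬜⬛
❓❓⬛⬛⬛⬜⬛❓❓
❓❓❓❓❓❓❓❓❓
❓❓❓❓❓❓❓❓❓

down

❓❓⬛⬛⬛⬛⬛⬛⬛
❓❓⬛⬛⬛⬛⬛⬛⬛
❓❓⬛⬜⬜⬜⬜⬜⬛
❓❓⬛⬜⬜⬜⬜⬜⬛
❓❓⬛⬜🔴🚪⬜⬜⬛
❓❓⬛⬛⬛⬜⬛❓❓
❓❓⬛⬛⬛⬜⬛❓❓
❓❓❓❓❓❓❓❓❓
❓❓❓❓❓❓❓❓❓

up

❓❓❓❓❓❓❓❓❓
❓❓⬛⬛⬛⬛⬛⬛⬛
❓❓⬛⬛⬛⬛⬛⬛⬛
❓❓⬛⬜⬜⬜⬜⬜⬛
❓❓⬛⬜🔴⬜⬜⬜⬛
❓❓⬛⬜⬜🚪⬜⬜⬛
❓❓⬛⬛⬛⬜⬛❓❓
❓❓⬛⬛⬛⬜⬛❓❓
❓❓❓❓❓❓❓❓❓

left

❓❓❓❓❓❓❓❓❓
❓❓❓⬛⬛⬛⬛⬛⬛
❓❓⬛⬛⬛⬛⬛⬛⬛
❓❓⬛⬛⬜⬜⬜⬜⬜
❓❓⬛⬛🔴⬜⬜⬜⬜
❓❓⬛⬛⬜⬜🚪⬜⬜
❓❓⬛⬛⬛⬛⬜⬛❓
❓❓❓⬛⬛⬛⬜⬛❓
❓❓❓❓❓❓❓❓❓

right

❓❓❓❓❓❓❓❓❓
❓❓⬛⬛⬛⬛⬛⬛⬛
❓⬛⬛⬛⬛⬛⬛⬛⬛
❓⬛⬛⬜⬜⬜⬜⬜⬛
❓⬛⬛⬜🔴⬜⬜⬜⬛
❓⬛⬛⬜⬜🚪⬜⬜⬛
❓⬛⬛⬛⬛⬜⬛❓❓
❓❓⬛⬛⬛⬜⬛❓❓
❓❓❓❓❓❓❓❓❓

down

❓❓⬛⬛⬛⬛⬛⬛⬛
❓⬛⬛⬛⬛⬛⬛⬛⬛
❓⬛⬛⬜⬜⬜⬜⬜⬛
❓⬛⬛⬜⬜⬜⬜⬜⬛
❓⬛⬛⬜🔴🚪⬜⬜⬛
❓⬛⬛⬛⬛⬜⬛❓❓
❓❓⬛⬛⬛⬜⬛❓❓
❓❓❓❓❓❓❓❓❓
❓❓❓❓❓❓❓❓❓

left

❓❓❓⬛⬛⬛⬛⬛⬛
❓❓⬛⬛⬛⬛⬛⬛⬛
❓❓⬛⬛⬜⬜⬜⬜⬜
❓❓⬛⬛⬜⬜⬜⬜⬜
❓❓⬛⬛🔴⬜🚪⬜⬜
❓❓⬛⬛⬛⬛⬜⬛❓
❓❓⬛⬛⬛⬛⬜⬛❓
❓❓❓❓❓❓❓❓❓
❓❓❓❓❓❓❓❓❓

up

❓❓❓❓❓❓❓❓❓
❓❓❓⬛⬛⬛⬛⬛⬛
❓❓⬛⬛⬛⬛⬛⬛⬛
❓❓⬛⬛⬜⬜⬜⬜⬜
❓❓⬛⬛🔴⬜⬜⬜⬜
❓❓⬛⬛⬜⬜🚪⬜⬜
❓❓⬛⬛⬛⬛⬜⬛❓
❓❓⬛⬛⬛⬛⬜⬛❓
❓❓❓❓❓❓❓❓❓

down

❓❓❓⬛⬛⬛⬛⬛⬛
❓❓⬛⬛⬛⬛⬛⬛⬛
❓❓⬛⬛⬜⬜⬜⬜⬜
❓❓⬛⬛⬜⬜⬜⬜⬜
❓❓⬛⬛🔴⬜🚪⬜⬜
❓❓⬛⬛⬛⬛⬜⬛❓
❓❓⬛⬛⬛⬛⬜⬛❓
❓❓❓❓❓❓❓❓❓
❓❓❓❓❓❓❓❓❓

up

❓❓❓❓❓❓❓❓❓
❓❓❓⬛⬛⬛⬛⬛⬛
❓❓⬛⬛⬛⬛⬛⬛⬛
❓❓⬛⬛⬜⬜⬜⬜⬜
❓❓⬛⬛🔴⬜⬜⬜⬜
❓❓⬛⬛⬜⬜🚪⬜⬜
❓❓⬛⬛⬛⬛⬜⬛❓
❓❓⬛⬛⬛⬛⬜⬛❓
❓❓❓❓❓❓❓❓❓

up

❓❓❓❓❓❓❓❓❓
❓❓❓❓❓❓❓❓❓
❓❓⬛⬛⬛⬛⬛⬛⬛
❓❓⬛⬛⬛⬛⬛⬛⬛
❓❓⬛⬛🔴⬜⬜⬜⬜
❓❓⬛⬛⬜⬜⬜⬜⬜
❓❓⬛⬛⬜⬜🚪⬜⬜
❓❓⬛⬛⬛⬛⬜⬛❓
❓❓⬛⬛⬛⬛⬜⬛❓

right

❓❓❓❓❓❓❓❓❓
❓❓❓❓❓❓❓❓❓
❓⬛⬛⬛⬛⬛⬛⬛⬛
❓⬛⬛⬛⬛⬛⬛⬛⬛
❓⬛⬛⬜🔴⬜⬜⬜⬛
❓⬛⬛⬜⬜⬜⬜⬜⬛
❓⬛⬛⬜⬜🚪⬜⬜⬛
❓⬛⬛⬛⬛⬜⬛❓❓
❓⬛⬛⬛⬛⬜⬛❓❓

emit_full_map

⬛⬛⬛⬛⬛⬛⬛⬛
⬛⬛⬛⬛⬛⬛⬛⬛
⬛⬛⬜🔴⬜⬜⬜⬛
⬛⬛⬜⬜⬜⬜⬜⬛
⬛⬛⬜⬜🚪⬜⬜⬛
⬛⬛⬛⬛⬜⬛❓❓
⬛⬛⬛⬛⬜⬛❓❓

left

❓❓❓❓❓❓❓❓❓
❓❓❓❓❓❓❓❓❓
❓❓⬛⬛⬛⬛⬛⬛⬛
❓❓⬛⬛⬛⬛⬛⬛⬛
❓❓⬛⬛🔴⬜⬜⬜⬜
❓❓⬛⬛⬜⬜⬜⬜⬜
❓❓⬛⬛⬜⬜🚪⬜⬜
❓❓⬛⬛⬛⬛⬜⬛❓
❓❓⬛⬛⬛⬛⬜⬛❓

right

❓❓❓❓❓❓❓❓❓
❓❓❓❓❓❓❓❓❓
❓⬛⬛⬛⬛⬛⬛⬛⬛
❓⬛⬛⬛⬛⬛⬛⬛⬛
❓⬛⬛⬜🔴⬜⬜⬜⬛
❓⬛⬛⬜⬜⬜⬜⬜⬛
❓⬛⬛⬜⬜🚪⬜⬜⬛
❓⬛⬛⬛⬛⬜⬛❓❓
❓⬛⬛⬛⬛⬜⬛❓❓

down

❓❓❓❓❓❓❓❓❓
❓⬛⬛⬛⬛⬛⬛⬛⬛
❓⬛⬛⬛⬛⬛⬛⬛⬛
❓⬛⬛⬜⬜⬜⬜⬜⬛
❓⬛⬛⬜🔴⬜⬜⬜⬛
❓⬛⬛⬜⬜🚪⬜⬜⬛
❓⬛⬛⬛⬛⬜⬛❓❓
❓⬛⬛⬛⬛⬜⬛❓❓
❓❓❓❓❓❓❓❓❓

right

❓❓❓❓❓❓❓❓❓
⬛⬛⬛⬛⬛⬛⬛⬛❓
⬛⬛⬛⬛⬛⬛⬛⬛❓
⬛⬛⬜⬜⬜⬜⬜⬛❓
⬛⬛⬜⬜🔴⬜⬜⬛❓
⬛⬛⬜⬜🚪⬜⬜⬛❓
⬛⬛⬛⬛⬜⬛⬛❓❓
⬛⬛⬛⬛⬜⬛❓❓❓
❓❓❓❓❓❓❓❓❓

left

❓❓❓❓❓❓❓❓❓
❓⬛⬛⬛⬛⬛⬛⬛⬛
❓⬛⬛⬛⬛⬛⬛⬛⬛
❓⬛⬛⬜⬜⬜⬜⬜⬛
❓⬛⬛⬜🔴⬜⬜⬜⬛
❓⬛⬛⬜⬜🚪⬜⬜⬛
❓⬛⬛⬛⬛⬜⬛⬛❓
❓⬛⬛⬛⬛⬜⬛❓❓
❓❓❓❓❓❓❓❓❓

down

❓⬛⬛⬛⬛⬛⬛⬛⬛
❓⬛⬛⬛⬛⬛⬛⬛⬛
❓⬛⬛⬜⬜⬜⬜⬜⬛
❓⬛⬛⬜⬜⬜⬜⬜⬛
❓⬛⬛⬜🔴🚪⬜⬜⬛
❓⬛⬛⬛⬛⬜⬛⬛❓
❓⬛⬛⬛⬛⬜⬛❓❓
❓❓❓❓❓❓❓❓❓
❓❓❓❓❓❓❓❓❓

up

❓❓❓❓❓❓❓❓❓
❓⬛⬛⬛⬛⬛⬛⬛⬛
❓⬛⬛⬛⬛⬛⬛⬛⬛
❓⬛⬛⬜⬜⬜⬜⬜⬛
❓⬛⬛⬜🔴⬜⬜⬜⬛
❓⬛⬛⬜⬜🚪⬜⬜⬛
❓⬛⬛⬛⬛⬜⬛⬛❓
❓⬛⬛⬛⬛⬜⬛❓❓
❓❓❓❓❓❓❓❓❓

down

❓⬛⬛⬛⬛⬛⬛⬛⬛
❓⬛⬛⬛⬛⬛⬛⬛⬛
❓⬛⬛⬜⬜⬜⬜⬜⬛
❓⬛⬛⬜⬜⬜⬜⬜⬛
❓⬛⬛⬜🔴🚪⬜⬜⬛
❓⬛⬛⬛⬛⬜⬛⬛❓
❓⬛⬛⬛⬛⬜⬛❓❓
❓❓❓❓❓❓❓❓❓
❓❓❓❓❓❓❓❓❓


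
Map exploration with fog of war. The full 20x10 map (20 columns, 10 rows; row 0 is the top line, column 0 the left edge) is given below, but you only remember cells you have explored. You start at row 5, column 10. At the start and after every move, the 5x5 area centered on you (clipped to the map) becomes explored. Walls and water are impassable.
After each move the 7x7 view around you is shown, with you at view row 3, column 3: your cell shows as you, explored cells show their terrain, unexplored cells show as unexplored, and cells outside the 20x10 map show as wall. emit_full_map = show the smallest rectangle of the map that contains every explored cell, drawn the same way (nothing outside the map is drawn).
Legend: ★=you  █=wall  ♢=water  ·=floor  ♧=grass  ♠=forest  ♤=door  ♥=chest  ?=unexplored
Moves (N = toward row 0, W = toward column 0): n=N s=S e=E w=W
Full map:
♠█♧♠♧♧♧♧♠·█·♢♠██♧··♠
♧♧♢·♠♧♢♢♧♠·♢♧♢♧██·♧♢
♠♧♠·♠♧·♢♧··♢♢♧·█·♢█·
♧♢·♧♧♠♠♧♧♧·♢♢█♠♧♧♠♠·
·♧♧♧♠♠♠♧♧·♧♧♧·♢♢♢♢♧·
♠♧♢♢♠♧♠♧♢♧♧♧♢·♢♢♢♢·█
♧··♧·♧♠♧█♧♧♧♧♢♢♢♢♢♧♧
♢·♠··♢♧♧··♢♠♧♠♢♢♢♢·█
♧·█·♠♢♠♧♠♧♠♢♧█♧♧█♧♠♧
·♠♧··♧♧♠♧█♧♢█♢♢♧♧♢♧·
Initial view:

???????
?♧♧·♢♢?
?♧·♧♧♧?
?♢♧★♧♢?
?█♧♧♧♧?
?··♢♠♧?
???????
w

???????
?♧♧♧·♢♢
?♧♧·♧♧♧
?♧♢★♧♧♢
?♧█♧♧♧♧
?♧··♢♠♧
???????

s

?♧♧♧·♢♢
?♧♧·♧♧♧
?♧♢♧♧♧♢
?♧█★♧♧♧
?♧··♢♠♧
?♧♠♧♠♢?
???????

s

?♧♧·♧♧♧
?♧♢♧♧♧♢
?♧█♧♧♧♧
?♧·★♢♠♧
?♧♠♧♠♢?
?♠♧█♧♢?
███████

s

?♧♢♧♧♧♢
?♧█♧♧♧♧
?♧··♢♠♧
?♧♠★♠♢?
?♠♧█♧♢?
███████
███████

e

♧♢♧♧♧♢?
♧█♧♧♧♧?
♧··♢♠♧?
♧♠♧★♢♧?
♠♧█♧♢█?
███████
███████

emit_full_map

♧♧♧·♢♢
♧♧·♧♧♧
♧♢♧♧♧♢
♧█♧♧♧♧
♧··♢♠♧
♧♠♧★♢♧
♠♧█♧♢█

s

♧█♧♧♧♧?
♧··♢♠♧?
♧♠♧♠♢♧?
♠♧█★♢█?
███████
███████
███████

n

♧♢♧♧♧♢?
♧█♧♧♧♧?
♧··♢♠♧?
♧♠♧★♢♧?
♠♧█♧♢█?
███████
███████

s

♧█♧♧♧♧?
♧··♢♠♧?
♧♠♧♠♢♧?
♠♧█★♢█?
███████
███████
███████


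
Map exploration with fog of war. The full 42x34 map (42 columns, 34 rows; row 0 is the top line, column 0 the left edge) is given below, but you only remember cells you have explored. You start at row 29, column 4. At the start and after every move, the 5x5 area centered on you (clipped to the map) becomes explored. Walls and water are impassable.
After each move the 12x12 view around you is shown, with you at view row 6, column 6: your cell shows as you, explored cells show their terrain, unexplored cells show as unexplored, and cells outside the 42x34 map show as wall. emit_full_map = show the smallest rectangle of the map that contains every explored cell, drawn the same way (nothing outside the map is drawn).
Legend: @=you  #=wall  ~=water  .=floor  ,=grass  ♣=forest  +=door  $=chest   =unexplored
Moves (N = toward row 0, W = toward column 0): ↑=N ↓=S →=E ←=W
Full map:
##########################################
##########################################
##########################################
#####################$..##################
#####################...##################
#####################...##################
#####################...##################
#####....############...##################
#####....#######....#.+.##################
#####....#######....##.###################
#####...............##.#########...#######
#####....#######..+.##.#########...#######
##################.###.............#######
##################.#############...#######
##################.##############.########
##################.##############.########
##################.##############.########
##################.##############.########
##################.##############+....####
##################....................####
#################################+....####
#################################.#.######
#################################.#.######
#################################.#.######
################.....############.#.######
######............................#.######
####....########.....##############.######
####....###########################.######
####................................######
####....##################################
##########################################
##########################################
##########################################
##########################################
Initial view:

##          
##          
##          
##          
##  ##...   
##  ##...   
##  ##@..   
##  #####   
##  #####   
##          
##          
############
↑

##          
##          
##          
##          
##  ##...   
##  ##...   
##  ##@..   
##  ##...   
##  #####   
##  #####   
##          
##          

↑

##          
##          
##          
##          
##  ####.   
##  ##...   
##  ##@..   
##  ##...   
##  ##...   
##  #####   
##  #####   
##          

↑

##          
##          
##          
##          
##  #####   
##  ####.   
##  ##@..   
##  ##...   
##  ##...   
##  ##...   
##  #####   
##  #####   

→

#           
#           
#           
#           
#  ######   
#  ####..   
#  ##.@..   
#  ##....   
#  ##....   
#  ##...    
#  #####    
#  #####    

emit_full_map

######
####..
##.@..
##....
##....
##... 
##### 
##### 

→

            
            
            
            
  #######   
  ####...   
  ##..@.#   
  ##....#   
  ##.....   
  ##...     
  #####     
  #####     

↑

            
            
            
            
    #####   
  #######   
  ####@..   
  ##....#   
  ##....#   
  ##.....   
  ##...     
  #####     

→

            
            
            
            
   ######   
 ########   
 ####.@..   
 ##....##   
 ##....##   
 ##.....    
 ##...      
 #####      

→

            
            
            
            
  #######   
#########   
####..@..   
##....###   
##....###   
##.....     
##...       
#####       

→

            
            
            
            
 ########   
#########   
###...@..   
#....####   
#....####   
#.....      
#...        
####        

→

            
            
            
            
#########   
#########   
##....@..   
....#####   
....#####   
.....       
...         
###         

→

            
            
            
            
#########   
#########   
#.....@..   
...######   
...######   
....        
..          
##          

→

            
            
            
            
#########   
#########   
......@..   
..#######   
..#######   
...         
.           
#           

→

            
            
            
            
#########   
#########   
......@..   
.########   
.########   
..          
            
            

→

            
            
            
            
#########   
########.   
......@..   
########.   
#########   
.           
            
            

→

            
            
            
            
#########   
#######..   
......@..   
#######..   
#########   
            
            
            

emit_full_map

  ##############
##############..
####.........@..
##....########..
##....##########
##.....         
##...           
#####           
#####           

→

            
            
            
            
#########   
######...   
......@..   
######...   
#########   
            
            
            

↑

            
            
            
            
    #####   
#########   
######@..   
.........   
######...   
#########   
            
            

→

            
            
            
            
   ######   
#########   
#####.@..   
.........   
#####....   
########    
            
            

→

            
            
            
            
  #######   
#########   
####..@..   
.........   
####.....   
#######     
            
            

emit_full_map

            #######
  #################
##############..@..
####...............
##....########.....
##....###########  
##.....            
##...              
#####              
#####              

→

            
            
            
            
 ########   
#########   
###...@.#   
.........   
###.....#   
######      
            
            

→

            
            
            
            
#########   
#########   
##....@##   
.........   
##.....##   
#####       
            
            

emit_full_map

            #########
  ###################
##############....@##
####.................
##....########.....##
##....###########    
##.....              
##...                
#####                
#####                


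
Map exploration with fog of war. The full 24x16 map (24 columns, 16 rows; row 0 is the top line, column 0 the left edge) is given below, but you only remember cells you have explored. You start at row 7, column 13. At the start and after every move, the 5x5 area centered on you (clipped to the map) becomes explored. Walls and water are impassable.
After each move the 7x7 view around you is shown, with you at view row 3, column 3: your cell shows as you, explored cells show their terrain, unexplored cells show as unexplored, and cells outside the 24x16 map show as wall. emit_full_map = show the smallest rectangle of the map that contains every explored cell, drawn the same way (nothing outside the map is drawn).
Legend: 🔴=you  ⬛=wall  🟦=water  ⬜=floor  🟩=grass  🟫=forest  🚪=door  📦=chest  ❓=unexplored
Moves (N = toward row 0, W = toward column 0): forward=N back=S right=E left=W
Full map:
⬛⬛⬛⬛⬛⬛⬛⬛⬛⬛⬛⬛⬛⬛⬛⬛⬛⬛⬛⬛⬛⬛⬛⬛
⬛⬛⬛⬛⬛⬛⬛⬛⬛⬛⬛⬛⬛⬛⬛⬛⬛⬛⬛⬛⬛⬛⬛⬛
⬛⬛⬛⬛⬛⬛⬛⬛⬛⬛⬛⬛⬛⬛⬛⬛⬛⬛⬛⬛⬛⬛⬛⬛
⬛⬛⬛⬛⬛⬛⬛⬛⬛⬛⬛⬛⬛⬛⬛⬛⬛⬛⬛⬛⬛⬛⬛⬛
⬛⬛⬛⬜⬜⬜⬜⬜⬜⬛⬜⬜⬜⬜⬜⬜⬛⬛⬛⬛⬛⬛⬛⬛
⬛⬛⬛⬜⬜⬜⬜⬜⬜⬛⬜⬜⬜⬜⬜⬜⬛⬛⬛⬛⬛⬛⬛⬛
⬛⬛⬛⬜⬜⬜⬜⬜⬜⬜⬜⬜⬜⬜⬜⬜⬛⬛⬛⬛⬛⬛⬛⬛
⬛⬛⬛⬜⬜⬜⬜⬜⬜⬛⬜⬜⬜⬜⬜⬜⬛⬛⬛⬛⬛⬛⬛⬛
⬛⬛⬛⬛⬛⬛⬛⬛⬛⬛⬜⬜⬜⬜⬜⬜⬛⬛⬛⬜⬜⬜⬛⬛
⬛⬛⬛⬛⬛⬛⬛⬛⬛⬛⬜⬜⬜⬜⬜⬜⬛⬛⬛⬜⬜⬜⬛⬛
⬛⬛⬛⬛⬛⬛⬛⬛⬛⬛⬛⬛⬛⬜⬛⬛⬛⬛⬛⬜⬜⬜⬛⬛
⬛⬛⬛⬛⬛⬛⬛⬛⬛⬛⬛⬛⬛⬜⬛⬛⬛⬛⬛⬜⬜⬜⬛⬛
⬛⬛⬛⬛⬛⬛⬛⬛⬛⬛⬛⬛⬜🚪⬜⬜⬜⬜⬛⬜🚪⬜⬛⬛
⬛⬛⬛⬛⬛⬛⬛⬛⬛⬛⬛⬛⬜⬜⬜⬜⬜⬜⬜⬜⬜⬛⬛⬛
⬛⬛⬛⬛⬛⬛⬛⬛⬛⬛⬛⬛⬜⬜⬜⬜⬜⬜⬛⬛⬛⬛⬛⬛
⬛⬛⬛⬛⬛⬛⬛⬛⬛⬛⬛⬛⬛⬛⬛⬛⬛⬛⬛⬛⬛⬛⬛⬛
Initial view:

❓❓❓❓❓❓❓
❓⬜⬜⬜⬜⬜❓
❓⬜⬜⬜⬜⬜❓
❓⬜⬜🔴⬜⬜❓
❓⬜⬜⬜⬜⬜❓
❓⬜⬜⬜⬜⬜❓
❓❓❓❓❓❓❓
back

❓⬜⬜⬜⬜⬜❓
❓⬜⬜⬜⬜⬜❓
❓⬜⬜⬜⬜⬜❓
❓⬜⬜🔴⬜⬜❓
❓⬜⬜⬜⬜⬜❓
❓⬛⬛⬜⬛⬛❓
❓❓❓❓❓❓❓

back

❓⬜⬜⬜⬜⬜❓
❓⬜⬜⬜⬜⬜❓
❓⬜⬜⬜⬜⬜❓
❓⬜⬜🔴⬜⬜❓
❓⬛⬛⬜⬛⬛❓
❓⬛⬛⬜⬛⬛❓
❓❓❓❓❓❓❓

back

❓⬜⬜⬜⬜⬜❓
❓⬜⬜⬜⬜⬜❓
❓⬜⬜⬜⬜⬜❓
❓⬛⬛🔴⬛⬛❓
❓⬛⬛⬜⬛⬛❓
❓⬛⬜🚪⬜⬜❓
❓❓❓❓❓❓❓

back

❓⬜⬜⬜⬜⬜❓
❓⬜⬜⬜⬜⬜❓
❓⬛⬛⬜⬛⬛❓
❓⬛⬛🔴⬛⬛❓
❓⬛⬜🚪⬜⬜❓
❓⬛⬜⬜⬜⬜❓
❓❓❓❓❓❓❓

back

❓⬜⬜⬜⬜⬜❓
❓⬛⬛⬜⬛⬛❓
❓⬛⬛⬜⬛⬛❓
❓⬛⬜🔴⬜⬜❓
❓⬛⬜⬜⬜⬜❓
❓⬛⬜⬜⬜⬜❓
❓❓❓❓❓❓❓

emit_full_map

⬜⬜⬜⬜⬜
⬜⬜⬜⬜⬜
⬜⬜⬜⬜⬜
⬜⬜⬜⬜⬜
⬜⬜⬜⬜⬜
⬛⬛⬜⬛⬛
⬛⬛⬜⬛⬛
⬛⬜🔴⬜⬜
⬛⬜⬜⬜⬜
⬛⬜⬜⬜⬜

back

❓⬛⬛⬜⬛⬛❓
❓⬛⬛⬜⬛⬛❓
❓⬛⬜🚪⬜⬜❓
❓⬛⬜🔴⬜⬜❓
❓⬛⬜⬜⬜⬜❓
❓⬛⬛⬛⬛⬛❓
⬛⬛⬛⬛⬛⬛⬛

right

⬛⬛⬜⬛⬛❓❓
⬛⬛⬜⬛⬛⬛❓
⬛⬜🚪⬜⬜⬜❓
⬛⬜⬜🔴⬜⬜❓
⬛⬜⬜⬜⬜⬜❓
⬛⬛⬛⬛⬛⬛❓
⬛⬛⬛⬛⬛⬛⬛

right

⬛⬜⬛⬛❓❓❓
⬛⬜⬛⬛⬛⬛❓
⬜🚪⬜⬜⬜⬜❓
⬜⬜⬜🔴⬜⬜❓
⬜⬜⬜⬜⬜⬜❓
⬛⬛⬛⬛⬛⬛❓
⬛⬛⬛⬛⬛⬛⬛

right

⬜⬛⬛❓❓❓❓
⬜⬛⬛⬛⬛⬛❓
🚪⬜⬜⬜⬜⬛❓
⬜⬜⬜🔴⬜⬜❓
⬜⬜⬜⬜⬜⬛❓
⬛⬛⬛⬛⬛⬛❓
⬛⬛⬛⬛⬛⬛⬛

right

⬛⬛❓❓❓❓❓
⬛⬛⬛⬛⬛⬜❓
⬜⬜⬜⬜⬛⬜❓
⬜⬜⬜🔴⬜⬜❓
⬜⬜⬜⬜⬛⬛❓
⬛⬛⬛⬛⬛⬛❓
⬛⬛⬛⬛⬛⬛⬛

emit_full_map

⬜⬜⬜⬜⬜❓❓❓❓
⬜⬜⬜⬜⬜❓❓❓❓
⬜⬜⬜⬜⬜❓❓❓❓
⬜⬜⬜⬜⬜❓❓❓❓
⬜⬜⬜⬜⬜❓❓❓❓
⬛⬛⬜⬛⬛❓❓❓❓
⬛⬛⬜⬛⬛⬛⬛⬛⬜
⬛⬜🚪⬜⬜⬜⬜⬛⬜
⬛⬜⬜⬜⬜⬜🔴⬜⬜
⬛⬜⬜⬜⬜⬜⬜⬛⬛
⬛⬛⬛⬛⬛⬛⬛⬛⬛

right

⬛❓❓❓❓❓❓
⬛⬛⬛⬛⬜⬜❓
⬜⬜⬜⬛⬜🚪❓
⬜⬜⬜🔴⬜⬜❓
⬜⬜⬜⬛⬛⬛❓
⬛⬛⬛⬛⬛⬛❓
⬛⬛⬛⬛⬛⬛⬛

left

⬛⬛❓❓❓❓❓
⬛⬛⬛⬛⬛⬜⬜
⬜⬜⬜⬜⬛⬜🚪
⬜⬜⬜🔴⬜⬜⬜
⬜⬜⬜⬜⬛⬛⬛
⬛⬛⬛⬛⬛⬛⬛
⬛⬛⬛⬛⬛⬛⬛

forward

⬜⬜❓❓❓❓❓
⬛⬛⬛⬛⬛⬜❓
⬛⬛⬛⬛⬛⬜⬜
⬜⬜⬜🔴⬛⬜🚪
⬜⬜⬜⬜⬜⬜⬜
⬜⬜⬜⬜⬛⬛⬛
⬛⬛⬛⬛⬛⬛⬛

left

⬜⬜⬜❓❓❓❓
⬜⬛⬛⬛⬛⬛⬜
⬜⬛⬛⬛⬛⬛⬜
🚪⬜⬜🔴⬜⬛⬜
⬜⬜⬜⬜⬜⬜⬜
⬜⬜⬜⬜⬜⬛⬛
⬛⬛⬛⬛⬛⬛⬛

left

⬜⬜⬜⬜❓❓❓
⬛⬜⬛⬛⬛⬛⬛
⬛⬜⬛⬛⬛⬛⬛
⬜🚪⬜🔴⬜⬜⬛
⬜⬜⬜⬜⬜⬜⬜
⬜⬜⬜⬜⬜⬜⬛
⬛⬛⬛⬛⬛⬛⬛

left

⬜⬜⬜⬜⬜❓❓
⬛⬛⬜⬛⬛⬛⬛
⬛⬛⬜⬛⬛⬛⬛
⬛⬜🚪🔴⬜⬜⬜
⬛⬜⬜⬜⬜⬜⬜
⬛⬜⬜⬜⬜⬜⬜
⬛⬛⬛⬛⬛⬛⬛

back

⬛⬛⬜⬛⬛⬛⬛
⬛⬛⬜⬛⬛⬛⬛
⬛⬜🚪⬜⬜⬜⬜
⬛⬜⬜🔴⬜⬜⬜
⬛⬜⬜⬜⬜⬜⬜
⬛⬛⬛⬛⬛⬛⬛
⬛⬛⬛⬛⬛⬛⬛

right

⬛⬜⬛⬛⬛⬛⬛
⬛⬜⬛⬛⬛⬛⬛
⬜🚪⬜⬜⬜⬜⬛
⬜⬜⬜🔴⬜⬜⬜
⬜⬜⬜⬜⬜⬜⬛
⬛⬛⬛⬛⬛⬛⬛
⬛⬛⬛⬛⬛⬛⬛

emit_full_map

⬜⬜⬜⬜⬜❓❓❓❓❓
⬜⬜⬜⬜⬜❓❓❓❓❓
⬜⬜⬜⬜⬜❓❓❓❓❓
⬜⬜⬜⬜⬜❓❓❓❓❓
⬜⬜⬜⬜⬜❓❓❓❓❓
⬛⬛⬜⬛⬛⬛⬛⬛⬜❓
⬛⬛⬜⬛⬛⬛⬛⬛⬜⬜
⬛⬜🚪⬜⬜⬜⬜⬛⬜🚪
⬛⬜⬜⬜🔴⬜⬜⬜⬜⬜
⬛⬜⬜⬜⬜⬜⬜⬛⬛⬛
⬛⬛⬛⬛⬛⬛⬛⬛⬛⬛

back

⬛⬜⬛⬛⬛⬛⬛
⬜🚪⬜⬜⬜⬜⬛
⬜⬜⬜⬜⬜⬜⬜
⬜⬜⬜🔴⬜⬜⬛
⬛⬛⬛⬛⬛⬛⬛
⬛⬛⬛⬛⬛⬛⬛
⬛⬛⬛⬛⬛⬛⬛

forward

⬛⬜⬛⬛⬛⬛⬛
⬛⬜⬛⬛⬛⬛⬛
⬜🚪⬜⬜⬜⬜⬛
⬜⬜⬜🔴⬜⬜⬜
⬜⬜⬜⬜⬜⬜⬛
⬛⬛⬛⬛⬛⬛⬛
⬛⬛⬛⬛⬛⬛⬛

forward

⬜⬜⬜⬜❓❓❓
⬛⬜⬛⬛⬛⬛⬛
⬛⬜⬛⬛⬛⬛⬛
⬜🚪⬜🔴⬜⬜⬛
⬜⬜⬜⬜⬜⬜⬜
⬜⬜⬜⬜⬜⬜⬛
⬛⬛⬛⬛⬛⬛⬛


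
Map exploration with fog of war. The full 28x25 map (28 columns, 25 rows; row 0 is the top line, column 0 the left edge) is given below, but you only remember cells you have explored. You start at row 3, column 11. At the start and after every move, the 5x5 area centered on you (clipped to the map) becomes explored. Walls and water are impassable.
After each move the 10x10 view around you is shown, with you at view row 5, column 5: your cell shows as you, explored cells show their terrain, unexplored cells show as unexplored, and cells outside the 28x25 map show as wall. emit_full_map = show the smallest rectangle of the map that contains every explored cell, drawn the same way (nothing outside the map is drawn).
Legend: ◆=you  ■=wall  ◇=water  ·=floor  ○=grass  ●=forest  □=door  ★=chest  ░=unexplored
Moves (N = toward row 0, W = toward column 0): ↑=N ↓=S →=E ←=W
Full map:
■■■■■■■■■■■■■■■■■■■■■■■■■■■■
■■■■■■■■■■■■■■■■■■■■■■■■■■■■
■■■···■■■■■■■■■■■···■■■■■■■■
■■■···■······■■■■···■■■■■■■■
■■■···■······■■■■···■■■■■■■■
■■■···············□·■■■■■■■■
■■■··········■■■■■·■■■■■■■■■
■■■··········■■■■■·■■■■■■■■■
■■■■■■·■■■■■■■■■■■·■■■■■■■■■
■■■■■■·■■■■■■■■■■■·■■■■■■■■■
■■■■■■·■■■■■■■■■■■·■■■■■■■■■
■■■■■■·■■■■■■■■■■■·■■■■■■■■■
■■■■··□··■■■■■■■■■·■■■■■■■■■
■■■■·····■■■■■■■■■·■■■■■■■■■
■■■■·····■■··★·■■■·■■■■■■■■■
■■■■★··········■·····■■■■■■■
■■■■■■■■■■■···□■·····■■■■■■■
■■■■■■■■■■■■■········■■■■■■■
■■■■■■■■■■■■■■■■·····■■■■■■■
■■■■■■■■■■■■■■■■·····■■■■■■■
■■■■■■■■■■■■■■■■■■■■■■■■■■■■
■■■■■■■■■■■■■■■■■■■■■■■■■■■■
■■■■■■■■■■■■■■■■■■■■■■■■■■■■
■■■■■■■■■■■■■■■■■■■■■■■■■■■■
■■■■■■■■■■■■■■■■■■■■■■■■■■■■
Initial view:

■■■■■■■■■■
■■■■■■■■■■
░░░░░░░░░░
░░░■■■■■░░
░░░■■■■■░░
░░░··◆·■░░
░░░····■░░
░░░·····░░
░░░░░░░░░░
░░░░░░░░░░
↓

■■■■■■■■■■
░░░░░░░░░░
░░░■■■■■░░
░░░■■■■■░░
░░░····■░░
░░░··◆·■░░
░░░·····░░
░░░····■░░
░░░░░░░░░░
░░░░░░░░░░

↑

■■■■■■■■■■
■■■■■■■■■■
░░░░░░░░░░
░░░■■■■■░░
░░░■■■■■░░
░░░··◆·■░░
░░░····■░░
░░░·····░░
░░░····■░░
░░░░░░░░░░

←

■■■■■■■■■■
■■■■■■■■■■
░░░░░░░░░░
░░░■■■■■■░
░░░■■■■■■░
░░░··◆··■░
░░░·····■░
░░░······░
░░░░····■░
░░░░░░░░░░

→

■■■■■■■■■■
■■■■■■■■■■
░░░░░░░░░░
░░■■■■■■░░
░░■■■■■■░░
░░···◆·■░░
░░·····■░░
░░······░░
░░░····■░░
░░░░░░░░░░

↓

■■■■■■■■■■
░░░░░░░░░░
░░■■■■■■░░
░░■■■■■■░░
░░·····■░░
░░···◆·■░░
░░······░░
░░░····■░░
░░░░░░░░░░
░░░░░░░░░░

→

■■■■■■■■■■
░░░░░░░░░░
░■■■■■■░░░
░■■■■■■■░░
░·····■■░░
░····◆■■░░
░·······░░
░░····■■░░
░░░░░░░░░░
░░░░░░░░░░

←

■■■■■■■■■■
░░░░░░░░░░
░░■■■■■■░░
░░■■■■■■■░
░░·····■■░
░░···◆·■■░
░░·······░
░░░····■■░
░░░░░░░░░░
░░░░░░░░░░

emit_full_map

■■■■■■░
■■■■■■■
·····■■
···◆·■■
·······
░····■■

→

■■■■■■■■■■
░░░░░░░░░░
░■■■■■■░░░
░■■■■■■■░░
░·····■■░░
░····◆■■░░
░·······░░
░░····■■░░
░░░░░░░░░░
░░░░░░░░░░

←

■■■■■■■■■■
░░░░░░░░░░
░░■■■■■■░░
░░■■■■■■■░
░░·····■■░
░░···◆·■■░
░░·······░
░░░····■■░
░░░░░░░░░░
░░░░░░░░░░

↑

■■■■■■■■■■
■■■■■■■■■■
░░░░░░░░░░
░░■■■■■■░░
░░■■■■■■■░
░░···◆·■■░
░░·····■■░
░░·······░
░░░····■■░
░░░░░░░░░░

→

■■■■■■■■■■
■■■■■■■■■■
░░░░░░░░░░
░■■■■■■■░░
░■■■■■■■░░
░····◆■■░░
░·····■■░░
░·······░░
░░····■■░░
░░░░░░░░░░

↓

■■■■■■■■■■
░░░░░░░░░░
░■■■■■■■░░
░■■■■■■■░░
░·····■■░░
░····◆■■░░
░·······░░
░░····■■░░
░░░░░░░░░░
░░░░░░░░░░

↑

■■■■■■■■■■
■■■■■■■■■■
░░░░░░░░░░
░■■■■■■■░░
░■■■■■■■░░
░····◆■■░░
░·····■■░░
░·······░░
░░····■■░░
░░░░░░░░░░

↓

■■■■■■■■■■
░░░░░░░░░░
░■■■■■■■░░
░■■■■■■■░░
░·····■■░░
░····◆■■░░
░·······░░
░░····■■░░
░░░░░░░░░░
░░░░░░░░░░

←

■■■■■■■■■■
░░░░░░░░░░
░░■■■■■■■░
░░■■■■■■■░
░░·····■■░
░░···◆·■■░
░░·······░
░░░····■■░
░░░░░░░░░░
░░░░░░░░░░

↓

░░░░░░░░░░
░░■■■■■■■░
░░■■■■■■■░
░░·····■■░
░░·····■■░
░░···◆···░
░░░····■■░
░░░····■░░
░░░░░░░░░░
░░░░░░░░░░

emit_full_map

■■■■■■■
■■■■■■■
·····■■
·····■■
···◆···
░····■■
░····■░

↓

░░■■■■■■■░
░░■■■■■■■░
░░·····■■░
░░·····■■░
░░·······░
░░░··◆·■■░
░░░····■░░
░░░■■■■■░░
░░░░░░░░░░
░░░░░░░░░░

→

░■■■■■■■░░
░■■■■■■■░░
░·····■■░░
░·····■■░░
░·······░░
░░···◆■■░░
░░····■■░░
░░■■■■■■░░
░░░░░░░░░░
░░░░░░░░░░

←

░░■■■■■■■░
░░■■■■■■■░
░░·····■■░
░░·····■■░
░░·······░
░░░··◆·■■░
░░░····■■░
░░░■■■■■■░
░░░░░░░░░░
░░░░░░░░░░

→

░■■■■■■■░░
░■■■■■■■░░
░·····■■░░
░·····■■░░
░·······░░
░░···◆■■░░
░░····■■░░
░░■■■■■■░░
░░░░░░░░░░
░░░░░░░░░░

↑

░░░░░░░░░░
░■■■■■■■░░
░■■■■■■■░░
░·····■■░░
░·····■■░░
░····◆··░░
░░····■■░░
░░····■■░░
░░■■■■■■░░
░░░░░░░░░░

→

░░░░░░░░░░
■■■■■■■░░░
■■■■■■■░░░
·····■■■░░
·····■■■░░
·····◆··░░
░····■■■░░
░····■■■░░
░■■■■■■░░░
░░░░░░░░░░

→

░░░░░░░░░░
■■■■■■░░░░
■■■■■■░░░░
····■■■■░░
····■■■■░░
·····◆··░░
····■■■■░░
····■■■■░░
■■■■■■░░░░
░░░░░░░░░░

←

░░░░░░░░░░
■■■■■■■░░░
■■■■■■■░░░
·····■■■■░
·····■■■■░
·····◆···░
░····■■■■░
░····■■■■░
░■■■■■■░░░
░░░░░░░░░░

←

░░░░░░░░░░
░■■■■■■■░░
░■■■■■■■░░
░·····■■■■
░·····■■■■
░····◆····
░░····■■■■
░░····■■■■
░░■■■■■■░░
░░░░░░░░░░

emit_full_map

■■■■■■■░░
■■■■■■■░░
·····■■■■
·····■■■■
····◆····
░····■■■■
░····■■■■
░■■■■■■░░

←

░░░░░░░░░░
░░■■■■■■■░
░░■■■■■■■░
░░·····■■■
░░·····■■■
░░···◆····
░░░····■■■
░░░····■■■
░░░■■■■■■░
░░░░░░░░░░

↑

■■■■■■■■■■
░░░░░░░░░░
░░■■■■■■■░
░░■■■■■■■░
░░·····■■■
░░···◆·■■■
░░········
░░░····■■■
░░░····■■■
░░░■■■■■■░

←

■■■■■■■■■■
░░░░░░░░░░
░░░■■■■■■■
░░░■■■■■■■
░░░·····■■
░░░··◆··■■
░░░·······
░░░·····■■
░░░░····■■
░░░░■■■■■■

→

■■■■■■■■■■
░░░░░░░░░░
░░■■■■■■■░
░░■■■■■■■░
░░·····■■■
░░···◆·■■■
░░········
░░·····■■■
░░░····■■■
░░░■■■■■■░

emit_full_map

■■■■■■■░░
■■■■■■■░░
·····■■■■
···◆·■■■■
·········
·····■■■■
░····■■■■
░■■■■■■░░

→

■■■■■■■■■■
░░░░░░░░░░
░■■■■■■■░░
░■■■■■■■░░
░·····■■■■
░····◆■■■■
░·········
░·····■■■■
░░····■■■■
░░■■■■■■░░

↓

░░░░░░░░░░
░■■■■■■■░░
░■■■■■■■░░
░·····■■■■
░·····■■■■
░····◆····
░·····■■■■
░░····■■■■
░░■■■■■■░░
░░░░░░░░░░

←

░░░░░░░░░░
░░■■■■■■■░
░░■■■■■■■░
░░·····■■■
░░·····■■■
░░···◆····
░░·····■■■
░░░····■■■
░░░■■■■■■░
░░░░░░░░░░

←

░░░░░░░░░░
░░░■■■■■■■
░░░■■■■■■■
░░░·····■■
░░░·····■■
░░░··◆····
░░░·····■■
░░░·····■■
░░░░■■■■■■
░░░░░░░░░░

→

░░░░░░░░░░
░░■■■■■■■░
░░■■■■■■■░
░░·····■■■
░░·····■■■
░░···◆····
░░·····■■■
░░·····■■■
░░░■■■■■■░
░░░░░░░░░░

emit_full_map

■■■■■■■░░
■■■■■■■░░
·····■■■■
·····■■■■
···◆·····
·····■■■■
·····■■■■
░■■■■■■░░
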